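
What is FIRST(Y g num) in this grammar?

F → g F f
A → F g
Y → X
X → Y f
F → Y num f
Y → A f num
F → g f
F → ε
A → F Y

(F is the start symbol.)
{ 'g' }

FIRST sets of the non-terminals involved (from the grammar, by fixed-point iteration):
  FIRST(Y) = { 'g' }

To compute FIRST(Y g num), process the symbols left to right:
Symbol Y is a non-terminal. Add FIRST(Y) \ {ε} = { 'g' }
Y is not nullable (ε ∉ FIRST(Y)), so stop here.
FIRST(Y g num) = { 'g' }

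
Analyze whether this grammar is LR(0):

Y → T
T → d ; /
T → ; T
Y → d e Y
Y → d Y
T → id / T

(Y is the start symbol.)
Yes, the grammar is LR(0)

Augment with Y' → Y and build the canonical LR(0) collection (I0 = CLOSURE({[Y' → . Y]}), then GOTO on every symbol after a dot until no new states appear). It has 16 states:
  I0: { [T → . ; T], [T → . d ; /], [T → . id / T], [Y → . T], [Y → . d Y], [Y → . d e Y], [Y' → . Y] }  — shift
  I1: { [T → . ; T], [T → . d ; /], [T → . id / T], [T → ; . T] }  — shift
  I2: { [Y → T .] }  — reduce
  I3: { [Y' → Y .] }  — accept
  I4: { [T → . ; T], [T → . d ; /], [T → . id / T], [T → d . ; /], [Y → . T], [Y → . d Y], [Y → . d e Y], [Y → d . Y], [Y → d . e Y] }  — shift
  I5: { [T → id . / T] }  — shift
  I6: { [T → . ; T], [T → . d ; /], [T → . id / T], [T → id / . T] }  — shift
  I7: { [T → id / T .] }  — reduce
  I8: { [T → d . ; /] }  — shift
  I9: { [T → d ; . /] }  — shift
  I10: { [T → d ; / .] }  — reduce
  I11: { [T → . ; T], [T → . d ; /], [T → . id / T], [T → ; . T], [T → d ; . /] }  — shift
  I12: { [Y → d Y .] }  — reduce
  I13: { [T → . ; T], [T → . d ; /], [T → . id / T], [Y → . T], [Y → . d Y], [Y → . d e Y], [Y → d e . Y] }  — shift
  I14: { [Y → d e Y .] }  — reduce
  I15: { [T → ; T .] }  — reduce

Every state is either a pure shift/goto state or contains exactly one complete item and nothing to shift — no conflicts. The grammar is LR(0).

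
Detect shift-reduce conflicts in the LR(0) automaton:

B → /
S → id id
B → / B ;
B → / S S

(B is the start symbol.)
Yes — I1: [B → / .] vs [B → . /]

A shift-reduce conflict occurs when an LR(0) state has both:
  - a complete (reduce) item [A → α .] (dot at the end), and
  - a shift item [B → β . c γ] (dot before a terminal).

Augment with B' → B and build the canonical LR(0) collection (I0 = CLOSURE({[B' → . B]}), then GOTO on every symbol after a dot until no new states appear). It has 9 states:
  I0: { [B → . / B ;], [B → . / S S], [B → . /], [B' → . B] }  — shift
  I1: { [B → . / B ;], [B → . / S S], [B → . /], [B → / . B ;], [B → / . S S], [B → / .], [S → . id id] }  — shift, reduce
  I2: { [B' → B .] }  — accept
  I3: { [B → / B . ;] }  — shift
  I4: { [B → / S . S], [S → . id id] }  — shift
  I5: { [S → id . id] }  — shift
  I6: { [S → id id .] }  — reduce
  I7: { [B → / S S .] }  — reduce
  I8: { [B → / B ; .] }  — reduce

I1 contains reduce item [B → / .] and shift items [B → . /], [B → . / B ;], [B → . / S S], [S → . id id] — shift-reduce conflict.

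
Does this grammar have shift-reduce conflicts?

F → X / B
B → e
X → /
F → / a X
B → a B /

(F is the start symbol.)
A shift-reduce conflict occurs when an LR(0) state has both:
  - a complete (reduce) item [A → α .] (dot at the end), and
  - a shift item [B → β . c γ] (dot before a terminal).

Augment with F' → F and build the canonical LR(0) collection (I0 = CLOSURE({[F' → . F]}), then GOTO on every symbol after a dot until no new states appear). It has 13 states:
  I0: { [F → . / a X], [F → . X / B], [F' → . F], [X → . /] }  — shift
  I1: { [F → / . a X], [X → / .] }  — shift, reduce
  I2: { [F' → F .] }  — accept
  I3: { [F → X . / B] }  — shift
  I4: { [B → . a B /], [B → . e], [F → X / . B] }  — shift
  I5: { [F → X / B .] }  — reduce
  I6: { [B → . a B /], [B → . e], [B → a . B /] }  — shift
  I7: { [B → e .] }  — reduce
  I8: { [B → a B . /] }  — shift
  I9: { [B → a B / .] }  — reduce
  I10: { [F → / a . X], [X → . /] }  — shift
  I11: { [X → / .] }  — reduce
  I12: { [F → / a X .] }  — reduce

I1 contains reduce item [X → / .] and shift item [F → / . a X] — shift-reduce conflict.

Answer: Yes — I1: [X → / .] vs [F → / . a X]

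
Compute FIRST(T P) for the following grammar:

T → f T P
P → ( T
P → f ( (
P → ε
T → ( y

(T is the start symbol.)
{ '(', 'f' }

FIRST sets of the non-terminals involved (from the grammar, by fixed-point iteration):
  FIRST(T) = { '(', 'f' }

To compute FIRST(T P), process the symbols left to right:
Symbol T is a non-terminal. Add FIRST(T) \ {ε} = { '(', 'f' }
T is not nullable (ε ∉ FIRST(T)), so stop here.
FIRST(T P) = { '(', 'f' }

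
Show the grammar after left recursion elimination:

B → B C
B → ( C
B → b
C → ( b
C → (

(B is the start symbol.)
B → ( C B'
B → b B'
B' → C B'
B' → ε
C → ( b
C → (

B is directly left-recursive. The standard transformation for
  A → A α₁ | ... | A α_m | β₁ | ... | β_n
is
  A  → β₁ A' | ... | β_n A'
  A' → α₁ A' | ... | α_m A' | ε

B → ( C becomes B → ( C B'
B → b becomes B → b B'
B → B C becomes B' → C B'
Add B' → ε

Productions for other non-terminals are unchanged:
  C → ( b
  C → (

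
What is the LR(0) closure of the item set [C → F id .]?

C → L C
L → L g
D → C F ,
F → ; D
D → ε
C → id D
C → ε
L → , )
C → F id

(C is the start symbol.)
To compute CLOSURE, for each item [A → α.Bβ] where B is a non-terminal, add [B → .γ] for all productions B → γ; repeat for the newly added items until nothing changes.

Start with: [C → F id .]
The dot is at the end, so nothing is added.

CLOSURE = { [C → F id .] }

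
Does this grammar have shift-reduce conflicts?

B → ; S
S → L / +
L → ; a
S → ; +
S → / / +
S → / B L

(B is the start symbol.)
No shift-reduce conflicts

A shift-reduce conflict occurs when an LR(0) state has both:
  - a complete (reduce) item [A → α .] (dot at the end), and
  - a shift item [B → β . c γ] (dot before a terminal).

Augment with B' → B and build the canonical LR(0) collection (I0 = CLOSURE({[B' → . B]}), then GOTO on every symbol after a dot until no new states appear). It has 16 states:
  I0: { [B → . ; S], [B' → . B] }  — shift
  I1: { [B → ; . S], [L → . ; a], [S → . / / +], [S → . / B L], [S → . ; +], [S → . L / +] }  — shift
  I2: { [B' → B .] }  — accept
  I3: { [B → . ; S], [S → / . / +], [S → / . B L] }  — shift
  I4: { [L → ; . a], [S → ; . +] }  — shift
  I5: { [S → L . / +] }  — shift
  I6: { [B → ; S .] }  — reduce
  I7: { [S → L / . +] }  — shift
  I8: { [S → L / + .] }  — reduce
  I9: { [S → ; + .] }  — reduce
  I10: { [L → ; a .] }  — reduce
  I11: { [S → / / . +] }  — shift
  I12: { [L → . ; a], [S → / B . L] }  — shift
  I13: { [L → ; . a] }  — shift
  I14: { [S → / B L .] }  — reduce
  I15: { [S → / / + .] }  — reduce

No state contains both a complete item and a shift item.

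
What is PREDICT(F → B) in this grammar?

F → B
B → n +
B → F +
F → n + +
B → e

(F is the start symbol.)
{ 'e', 'n' }

PREDICT(F → B) = (FIRST(RHS) \ {ε}) ∪ (FOLLOW(F) if ε ∈ FIRST(RHS), i.e. RHS ⇒* ε)
FIRST(B) = { 'e', 'n' }
FIRST(B) = { 'e', 'n' }
ε ∉ FIRST(B), so FOLLOW(F) is not added.
PREDICT(F → B) = { 'e', 'n' }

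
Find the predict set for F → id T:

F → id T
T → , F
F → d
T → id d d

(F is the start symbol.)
{ 'id' }

PREDICT(F → id T) = (FIRST(RHS) \ {ε}) ∪ (FOLLOW(F) if ε ∈ FIRST(RHS), i.e. RHS ⇒* ε)
FIRST(id T) = { 'id' }
ε ∉ FIRST(id T), so FOLLOW(F) is not added.
PREDICT(F → id T) = { 'id' }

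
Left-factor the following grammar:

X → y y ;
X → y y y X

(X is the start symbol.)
Left-factoring transforms A → αβ₁ | αβ₂ into A → αA' and A' → β₁ | β₂
(α is the longest common prefix among the alternatives). Repeat until
no nonterminal has two alternatives with a common prefix.

Round 1: X has alternatives sharing prefix 'y y'. Introduce X': X → y y X'
  Add: X' → ;
  Add: X' → y X

No remaining common prefixes — done.

Resulting grammar:
X → y y X'
X' → ;
X' → y X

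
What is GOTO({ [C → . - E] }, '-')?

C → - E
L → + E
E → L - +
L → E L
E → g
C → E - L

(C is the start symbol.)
GOTO(I, '-') = CLOSURE({ [A → αX.β] : [A → α.Xβ] ∈ I, X = '-' })

Items with dot before '-', with the dot advanced:
  [C → . - E] → [C → - . E]
Closure of the advanced items:
  [C → - . E] has the dot before E: add [E → . L - +], [E → . g]
  [E → . L - +] has the dot before L: add [L → . + E], [L → . E L]

GOTO = { [C → - . E], [E → . L - +], [E → . g], [L → . + E], [L → . E L] }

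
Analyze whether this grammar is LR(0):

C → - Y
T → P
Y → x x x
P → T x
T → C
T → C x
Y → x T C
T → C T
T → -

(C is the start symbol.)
A grammar is LR(0) if no state in the canonical LR(0) collection has:
  - both a shift item (dot before a terminal) and a complete item (shift-reduce conflict), or
  - two or more complete items (reduce-reduce conflict; the accept item [C' → C .] counts as a complete item here).

Augment with C' → C and build the canonical LR(0) collection (I0 = CLOSURE({[C' → . C]}), then GOTO on every symbol after a dot until no new states appear). It has 15 states:
  I0: { [C → . - Y], [C' → . C] }  — shift
  I1: { [C → - . Y], [Y → . x T C], [Y → . x x x] }  — shift
  I2: { [C' → C .] }  — accept
  I3: { [C → - Y .] }  — reduce
  I4: { [C → . - Y], [P → . T x], [T → . -], [T → . C T], [T → . C x], [T → . C], [T → . P], [Y → x . T C], [Y → x . x x] }  — shift
  I5: { [C → - . Y], [T → - .], [Y → . x T C], [Y → . x x x] }  — shift, reduce
  I6: { [C → . - Y], [P → . T x], [T → . -], [T → . C T], [T → . C x], [T → . C], [T → . P], [T → C . T], [T → C . x], [T → C .] }  — shift, reduce
  I7: { [T → P .] }  — reduce
  I8: { [C → . - Y], [P → T . x], [Y → x T . C] }  — shift
  I9: { [Y → x x . x] }  — shift
  I10: { [Y → x x x .] }  — reduce
  I11: { [Y → x T C .] }  — reduce
  I12: { [P → T x .] }  — reduce
  I13: { [P → T . x], [T → C T .] }  — shift, reduce
  I14: { [T → C x .] }  — reduce

Conflict in state I5:
  Shift-reduce conflict between [T → - .] and [Y → . x T C]
So the grammar is NOT LR(0).

Answer: No. Shift-reduce conflict between [T → - .] and [Y → . x T C]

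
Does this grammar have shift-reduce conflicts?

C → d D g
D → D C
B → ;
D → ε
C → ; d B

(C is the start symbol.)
A shift-reduce conflict occurs when an LR(0) state has both:
  - a complete (reduce) item [A → α .] (dot at the end), and
  - a shift item [B → β . c γ] (dot before a terminal).

Augment with C' → C and build the canonical LR(0) collection (I0 = CLOSURE({[C' → . C]}), then GOTO on every symbol after a dot until no new states appear). It has 10 states:
  I0: { [C → . ; d B], [C → . d D g], [C' → . C] }  — shift
  I1: { [C → ; . d B] }  — shift
  I2: { [C' → C .] }  — accept
  I3: { [C → d . D g], [D → . D C], [D → .] }  — reduce
  I4: { [C → . ; d B], [C → . d D g], [C → d D . g], [D → D . C] }  — shift
  I5: { [D → D C .] }  — reduce
  I6: { [C → d D g .] }  — reduce
  I7: { [B → . ;], [C → ; d . B] }  — shift
  I8: { [B → ; .] }  — reduce
  I9: { [C → ; d B .] }  — reduce

No state contains both a complete item and a shift item.

Answer: No shift-reduce conflicts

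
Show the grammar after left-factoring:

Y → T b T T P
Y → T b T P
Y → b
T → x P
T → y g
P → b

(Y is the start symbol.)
Left-factoring transforms A → αβ₁ | αβ₂ into A → αA' and A' → β₁ | β₂
(α is the longest common prefix among the alternatives). Repeat until
no nonterminal has two alternatives with a common prefix.

Round 1: Y has alternatives sharing prefix 'T b T'. Introduce Y': Y → T b T Y'
  Add: Y' → T P
  Add: Y' → P

No remaining common prefixes — done.

Resulting grammar:
Y → T b T Y'
Y' → T P
Y' → P
Y → b
T → x P
T → y g
P → b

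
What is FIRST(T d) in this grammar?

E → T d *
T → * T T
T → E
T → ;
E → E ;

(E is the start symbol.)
FIRST sets of the non-terminals involved (from the grammar, by fixed-point iteration):
  FIRST(T) = { '*', ';' }

To compute FIRST(T d), process the symbols left to right:
Symbol T is a non-terminal. Add FIRST(T) \ {ε} = { '*', ';' }
T is not nullable (ε ∉ FIRST(T)), so stop here.
FIRST(T d) = { '*', ';' }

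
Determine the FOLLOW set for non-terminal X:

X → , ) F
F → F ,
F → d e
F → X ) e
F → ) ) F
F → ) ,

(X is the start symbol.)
X is the start symbol, so $ ∈ FOLLOW(X).
In F → X ) e: X is followed by ')' e, add FIRST(')' e) \ {ε} = { ')' }

Taking the union: FOLLOW(X) = { $, ')' }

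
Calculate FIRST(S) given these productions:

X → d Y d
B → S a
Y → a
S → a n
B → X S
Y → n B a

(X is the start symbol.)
{ 'a' }

To compute FIRST(S), examine every production with S on the left-hand side, reading each right-hand side left to right until a non-nullable symbol is reached.

From S → a n:
  - a is a terminal: add 'a' and stop

Collecting: FIRST(S) = { 'a' }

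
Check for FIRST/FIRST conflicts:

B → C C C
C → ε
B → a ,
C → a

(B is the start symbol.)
Yes. B → C C C / B → a ',' on { 'a' }

A FIRST/FIRST conflict occurs when two productions N → α and N → β for the same non-terminal have FIRST(α) ∩ FIRST(β) ≠ ∅ (with ε ∈ FIRST of a nullable right-hand side, so two nullable alternatives also conflict).

FIRST sets of the non-terminals at (or reachable through a nullable prefix from) the front of some alternative:
  FIRST(C) = { 'a', ε }

Productions for B:
  B → C C C: FIRST = { 'a', ε }
  B → a ,: FIRST = { 'a' }
Productions for C:
  C → ε: FIRST = { ε }
  C → a: FIRST = { 'a' }

Conflict for B: B → C C C and B → a ,
  Overlap: { 'a' }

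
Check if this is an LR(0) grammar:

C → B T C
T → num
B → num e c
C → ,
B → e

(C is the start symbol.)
Yes, the grammar is LR(0)

Augment with C' → C and build the canonical LR(0) collection (I0 = CLOSURE({[C' → . C]}), then GOTO on every symbol after a dot until no new states appear). It has 11 states:
  I0: { [B → . e], [B → . num e c], [C → . ,], [C → . B T C], [C' → . C] }  — shift
  I1: { [C → , .] }  — reduce
  I2: { [C → B . T C], [T → . num] }  — shift
  I3: { [C' → C .] }  — accept
  I4: { [B → e .] }  — reduce
  I5: { [B → num . e c] }  — shift
  I6: { [B → num e . c] }  — shift
  I7: { [B → num e c .] }  — reduce
  I8: { [B → . e], [B → . num e c], [C → . ,], [C → . B T C], [C → B T . C] }  — shift
  I9: { [T → num .] }  — reduce
  I10: { [C → B T C .] }  — reduce

Every state is either a pure shift/goto state or contains exactly one complete item and nothing to shift — no conflicts. The grammar is LR(0).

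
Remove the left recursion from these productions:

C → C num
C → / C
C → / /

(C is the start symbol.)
C is directly left-recursive. The standard transformation for
  A → A α₁ | ... | A α_m | β₁ | ... | β_n
is
  A  → β₁ A' | ... | β_n A'
  A' → α₁ A' | ... | α_m A' | ε

C → / C becomes C → / C C'
C → / / becomes C → / / C'
C → C num becomes C' → num C'
Add C' → ε

Resulting grammar:
C → / C C'
C → / / C'
C' → num C'
C' → ε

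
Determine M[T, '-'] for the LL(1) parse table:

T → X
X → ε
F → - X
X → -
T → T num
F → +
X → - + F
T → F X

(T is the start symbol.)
T → X, T → T num, T → F X

To find M[T, '-'], we find productions for T where '-' is in the predict set (PREDICT(N → α) = (FIRST(α) \ {ε}) ∪ (FOLLOW(N) if α ⇒* ε)).

Relevant sets:
  FIRST(X) = { '-', ε }
  FIRST(T) = { '+', '-', 'num', ε }
  FIRST(F) = { '+', '-' }
  FOLLOW(T) = { $, 'num' }

T → X: PREDICT = { $, '-', 'num' }
  '-' is in predict set, so this production goes in M[T, '-']
T → T num: PREDICT = { '+', '-', 'num' }
  '-' is in predict set, so this production goes in M[T, '-']
T → F X: PREDICT = { '+', '-' }
  '-' is in predict set, so this production goes in M[T, '-']

M[T, '-'] = T → X, T → T num, T → F X  (a multiply-defined cell — the grammar is not LL(1))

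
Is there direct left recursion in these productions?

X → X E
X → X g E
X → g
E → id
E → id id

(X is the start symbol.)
Yes, X is left-recursive

X → X E: LEFT RECURSIVE (starts with X)
X → X g E: LEFT RECURSIVE (starts with X)
X → g: starts with g
E → id: starts with id
E → id id: starts with id

The grammar has direct left recursion on: X.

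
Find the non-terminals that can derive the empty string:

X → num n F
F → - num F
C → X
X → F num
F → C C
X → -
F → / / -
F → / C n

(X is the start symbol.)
None

A non-terminal is nullable if it can derive ε (the empty string): either it has an ε-production, or it has a production whose right-hand side consists entirely of nullable non-terminals.

There are no ε-productions, so no non-terminal can derive ε.
No non-terminals are nullable.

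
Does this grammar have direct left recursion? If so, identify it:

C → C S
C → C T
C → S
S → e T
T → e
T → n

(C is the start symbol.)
C → C S: LEFT RECURSIVE (starts with C)
C → C T: LEFT RECURSIVE (starts with C)
C → S: starts with S
S → e T: starts with e
T → e: starts with e
T → n: starts with n

The grammar has direct left recursion on: C.

Answer: Yes, C is left-recursive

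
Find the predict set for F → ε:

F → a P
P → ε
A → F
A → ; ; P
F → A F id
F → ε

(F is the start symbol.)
PREDICT(F → ε) = (FIRST(RHS) \ {ε}) ∪ (FOLLOW(F) if ε ∈ FIRST(RHS), i.e. RHS ⇒* ε)
The right-hand side is ε (FIRST(ε) = { ε }), so the predict set is FOLLOW(F) = { $, ';', 'a', 'id' }
PREDICT(F → ε) = { $, ';', 'a', 'id' }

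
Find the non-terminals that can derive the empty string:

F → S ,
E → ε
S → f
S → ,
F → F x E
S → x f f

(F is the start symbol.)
A non-terminal is nullable if it can derive ε (the empty string): either it has an ε-production, or it has a production whose right-hand side consists entirely of nullable non-terminals.

ε-productions: E → ε
So E is immediately nullable.
No further non-terminal can be added: every production for the remaining non-terminals contains a terminal or a non-nullable non-terminal.
Nullable = { 'E' }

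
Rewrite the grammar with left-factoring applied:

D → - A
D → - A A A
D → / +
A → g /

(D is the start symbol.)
Left-factoring transforms A → αβ₁ | αβ₂ into A → αA' and A' → β₁ | β₂
(α is the longest common prefix among the alternatives). Repeat until
no nonterminal has two alternatives with a common prefix.

Round 1: D has alternatives sharing prefix '- A'. Introduce D': D → - A D'
  Add: D' → ε
  Add: D' → A A

No remaining common prefixes — done.

Resulting grammar:
D → - A D'
D' → ε
D' → A A
D → / +
A → g /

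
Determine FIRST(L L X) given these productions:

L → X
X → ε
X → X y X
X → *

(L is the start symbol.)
FIRST sets of the non-terminals involved (from the grammar, by fixed-point iteration):
  FIRST(L) = { '*', 'y', ε }
  FIRST(X) = { '*', 'y', ε }

To compute FIRST(L L X), process the symbols left to right:
Symbol L is a non-terminal. Add FIRST(L) \ {ε} = { '*', 'y' }
L is nullable (ε ∈ FIRST(L)), continue to the next symbol.
Symbol L is a non-terminal. Add FIRST(L) \ {ε} = { '*', 'y' }
L is nullable (ε ∈ FIRST(L)), continue to the next symbol.
Symbol X is a non-terminal. Add FIRST(X) \ {ε} = { '*', 'y' }
X is nullable (ε ∈ FIRST(X)), continue to the next symbol.
All symbols are nullable, so ε is in the result.
FIRST(L L X) = { '*', 'y', ε }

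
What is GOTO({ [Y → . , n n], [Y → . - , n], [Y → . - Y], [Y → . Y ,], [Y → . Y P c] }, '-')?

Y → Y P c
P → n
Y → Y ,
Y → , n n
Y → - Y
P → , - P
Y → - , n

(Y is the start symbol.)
GOTO(I, '-') = CLOSURE({ [A → αX.β] : [A → α.Xβ] ∈ I, X = '-' })

Items with dot before '-', with the dot advanced:
  [Y → . - , n] → [Y → - . , n]
  [Y → . - Y] → [Y → - . Y]
Closure of the advanced items:
  [Y → - . Y] has the dot before Y: add [Y → . Y P c], [Y → . Y ,], [Y → . , n n], [Y → . - Y], [Y → . - , n]

GOTO = { [Y → - . , n], [Y → - . Y], [Y → . , n n], [Y → . - , n], [Y → . - Y], [Y → . Y ,], [Y → . Y P c] }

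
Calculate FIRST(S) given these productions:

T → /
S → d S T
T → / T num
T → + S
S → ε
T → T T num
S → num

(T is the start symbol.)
To compute FIRST(S), examine every production with S on the left-hand side, reading each right-hand side left to right until a non-nullable symbol is reached.

From S → d S T:
  - d is a terminal: add 'd' and stop
From S → ε:
  - ε-production, so ε ∈ FIRST(S)
From S → num:
  - num is a terminal: add 'num' and stop

Collecting: FIRST(S) = { 'd', 'num', ε }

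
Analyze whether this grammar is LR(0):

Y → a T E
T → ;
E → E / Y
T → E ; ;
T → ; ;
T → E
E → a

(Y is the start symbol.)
No. Shift-reduce conflict between [T → ; .] and [T → ; . ;]

A grammar is LR(0) if no state in the canonical LR(0) collection has:
  - both a shift item (dot before a terminal) and a complete item (shift-reduce conflict), or
  - two or more complete items (reduce-reduce conflict; the accept item [Y' → Y .] counts as a complete item here).

Augment with Y' → Y and build the canonical LR(0) collection (I0 = CLOSURE({[Y' → . Y]}), then GOTO on every symbol after a dot until no new states appear). It has 13 states:
  I0: { [Y → . a T E], [Y' → . Y] }  — shift
  I1: { [Y' → Y .] }  — accept
  I2: { [E → . E / Y], [E → . a], [T → . ; ;], [T → . ;], [T → . E ; ;], [T → . E], [Y → a . T E] }  — shift
  I3: { [T → ; . ;], [T → ; .] }  — shift, reduce
  I4: { [E → E . / Y], [T → E . ; ;], [T → E .] }  — shift, reduce
  I5: { [E → . E / Y], [E → . a], [Y → a T . E] }  — shift
  I6: { [E → a .] }  — reduce
  I7: { [E → E . / Y], [Y → a T E .] }  — shift, reduce
  I8: { [E → E / . Y], [Y → . a T E] }  — shift
  I9: { [E → E / Y .] }  — reduce
  I10: { [T → E ; . ;] }  — shift
  I11: { [T → E ; ; .] }  — reduce
  I12: { [T → ; ; .] }  — reduce

Conflict in state I3:
  Shift-reduce conflict between [T → ; .] and [T → ; . ;]
So the grammar is NOT LR(0).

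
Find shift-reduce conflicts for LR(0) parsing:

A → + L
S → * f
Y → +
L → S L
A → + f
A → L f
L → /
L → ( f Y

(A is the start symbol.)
No shift-reduce conflicts

A shift-reduce conflict occurs when an LR(0) state has both:
  - a complete (reduce) item [A → α .] (dot at the end), and
  - a shift item [B → β . c γ] (dot before a terminal).

Augment with A' → A and build the canonical LR(0) collection (I0 = CLOSURE({[A' → . A]}), then GOTO on every symbol after a dot until no new states appear). It has 16 states:
  I0: { [A → . + L], [A → . + f], [A → . L f], [A' → . A], [L → . ( f Y], [L → . /], [L → . S L], [S → . * f] }  — shift
  I1: { [L → ( . f Y] }  — shift
  I2: { [S → * . f] }  — shift
  I3: { [A → + . L], [A → + . f], [L → . ( f Y], [L → . /], [L → . S L], [S → . * f] }  — shift
  I4: { [L → / .] }  — reduce
  I5: { [A' → A .] }  — accept
  I6: { [A → L . f] }  — shift
  I7: { [L → . ( f Y], [L → . /], [L → . S L], [L → S . L], [S → . * f] }  — shift
  I8: { [L → S L .] }  — reduce
  I9: { [A → L f .] }  — reduce
  I10: { [A → + L .] }  — reduce
  I11: { [A → + f .] }  — reduce
  I12: { [S → * f .] }  — reduce
  I13: { [L → ( f . Y], [Y → . +] }  — shift
  I14: { [Y → + .] }  — reduce
  I15: { [L → ( f Y .] }  — reduce

No state contains both a complete item and a shift item.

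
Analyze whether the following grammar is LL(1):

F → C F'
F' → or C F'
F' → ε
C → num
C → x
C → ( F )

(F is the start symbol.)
A grammar is LL(1) if for each non-terminal N with multiple productions, the predict sets of those productions are pairwise disjoint, where PREDICT(N → α) = (FIRST(α) \ {ε}) ∪ (FOLLOW(N) if α ⇒* ε).

Relevant sets:
  FOLLOW(F') = { $, ')' }

For F':
  PREDICT(F' → or C F') = { 'or' }
  PREDICT(F' → ε) = { $, ')' }
For C:
  PREDICT(C → num) = { 'num' }
  PREDICT(C → x) = { 'x' }
  PREDICT(C → '(' F ')') = { '(' }
F has a single production, so nothing to check there.

All predict sets are disjoint. The grammar IS LL(1).

Answer: Yes, the grammar is LL(1).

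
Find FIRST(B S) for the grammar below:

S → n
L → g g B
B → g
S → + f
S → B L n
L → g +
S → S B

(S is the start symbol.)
{ 'g' }

FIRST sets of the non-terminals involved (from the grammar, by fixed-point iteration):
  FIRST(B) = { 'g' }

To compute FIRST(B S), process the symbols left to right:
Symbol B is a non-terminal. Add FIRST(B) \ {ε} = { 'g' }
B is not nullable (ε ∉ FIRST(B)), so stop here.
FIRST(B S) = { 'g' }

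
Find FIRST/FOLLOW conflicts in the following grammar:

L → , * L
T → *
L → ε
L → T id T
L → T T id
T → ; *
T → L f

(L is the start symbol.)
Yes. L → T id T with FOLLOW(L) on { 'f' }; L → T T id with FOLLOW(L) on { 'f' }

A FIRST/FOLLOW conflict occurs when a non-terminal N has a nullable alternative N → β (β ⇒* ε) and another alternative N → α with FIRST(α) ∩ FOLLOW(N) ≠ ∅: on such a lookahead the parser cannot decide between expanding α and letting N vanish via β.

Nullable non-terminals: L.
FIRST sets used below: FIRST(T) = { '*', ',', ';', 'f' }

L: nullable alternative(s) L → ε; FOLLOW(L) = { $, 'f' }
  L → , * L: FIRST \ {ε} = { ',' } — disjoint from FOLLOW(L)
  L → ε: FIRST \ {ε} = { } — this is the only nullable alternative, skip
  L → T id T: FIRST \ {ε} = { '*', ',', ';', 'f' } — overlaps FOLLOW(L) on { 'f' }: CONFLICT
  L → T T id: FIRST \ {ε} = { '*', ',', ';', 'f' } — overlaps FOLLOW(L) on { 'f' }: CONFLICT

T has no nullable alternative, so no FIRST/FOLLOW check is needed there.

So the grammar has 2 FIRST/FOLLOW conflicts (marked CONFLICT above).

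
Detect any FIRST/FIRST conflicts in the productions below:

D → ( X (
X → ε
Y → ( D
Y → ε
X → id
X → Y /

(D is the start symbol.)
No FIRST/FIRST conflicts.

FIRST sets of the non-terminals at (or reachable through a nullable prefix from) the front of some alternative:
  FIRST(Y) = { '(', ε }

Productions for X:
  X → ε: FIRST = { ε }
  X → id: FIRST = { 'id' }
  X → Y /: FIRST = { '(', '/' }
Productions for Y:
  Y → ( D: FIRST = { '(' }
  Y → ε: FIRST = { ε }
D has only one production, so no FIRST/FIRST conflict is possible there.

All alternatives of each non-terminal have pairwise disjoint FIRST sets.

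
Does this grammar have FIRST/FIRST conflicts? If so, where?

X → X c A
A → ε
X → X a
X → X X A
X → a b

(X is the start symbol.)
A FIRST/FIRST conflict occurs when two productions N → α and N → β for the same non-terminal have FIRST(α) ∩ FIRST(β) ≠ ∅ (with ε ∈ FIRST of a nullable right-hand side, so two nullable alternatives also conflict).

FIRST sets of the non-terminals at (or reachable through a nullable prefix from) the front of some alternative:
  FIRST(X) = { 'a' }

Productions for X:
  X → X c A: FIRST = { 'a' }
  X → X a: FIRST = { 'a' }
  X → X X A: FIRST = { 'a' }
  X → a b: FIRST = { 'a' }
A has only one production, so no FIRST/FIRST conflict is possible there.

Conflict for X: X → X c A and X → X a
  Overlap: { 'a' }
Conflict for X: X → X c A and X → X X A
  Overlap: { 'a' }
Conflict for X: X → X c A and X → a b
  Overlap: { 'a' }
Conflict for X: X → X a and X → X X A
  Overlap: { 'a' }
Conflict for X: X → X a and X → a b
  Overlap: { 'a' }
Conflict for X: X → X X A and X → a b
  Overlap: { 'a' }

Answer: Yes. X → X c A / X → X a on { 'a' }; X → X c A / X → X X A on { 'a' }; X → X c A / X → a b on { 'a' }; X → X a / X → X X A on { 'a' }; X → X a / X → a b on { 'a' }; X → X X A / X → a b on { 'a' }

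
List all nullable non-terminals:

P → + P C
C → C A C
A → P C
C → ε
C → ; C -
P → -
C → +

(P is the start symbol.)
ε-productions: C → ε
So C is immediately nullable.
No further non-terminal can be added: every production for the remaining non-terminals contains a terminal or a non-nullable non-terminal.
Nullable = { 'C' }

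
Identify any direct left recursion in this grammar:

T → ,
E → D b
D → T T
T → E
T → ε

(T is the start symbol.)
Direct left recursion occurs when N → N α for some non-terminal N (the right-hand side begins with the left-hand side itself).

T → ,: starts with ','
E → D b: starts with D
D → T T: starts with T
T → E: starts with E
T → ε: starts with ε

No direct left recursion found.

Answer: No direct left recursion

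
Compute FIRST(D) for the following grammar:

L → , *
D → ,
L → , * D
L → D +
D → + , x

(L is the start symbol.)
To compute FIRST(D), examine every production with D on the left-hand side, reading each right-hand side left to right until a non-nullable symbol is reached.

From D → ,:
  - ',' is a terminal: add ',' and stop
From D → + , x:
  - '+' is a terminal: add '+' and stop

Collecting: FIRST(D) = { '+', ',' }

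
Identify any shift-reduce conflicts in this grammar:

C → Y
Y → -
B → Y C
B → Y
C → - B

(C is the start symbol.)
Yes — I1: [Y → - .] vs [Y → . -]; I6: [B → Y .] vs [C → . - B]

A shift-reduce conflict occurs when an LR(0) state has both:
  - a complete (reduce) item [A → α .] (dot at the end), and
  - a shift item [B → β . c γ] (dot before a terminal).

Augment with C' → C and build the canonical LR(0) collection (I0 = CLOSURE({[C' → . C]}), then GOTO on every symbol after a dot until no new states appear). It has 8 states:
  I0: { [C → . - B], [C → . Y], [C' → . C], [Y → . -] }  — shift
  I1: { [B → . Y C], [B → . Y], [C → - . B], [Y → - .], [Y → . -] }  — shift, reduce
  I2: { [C' → C .] }  — accept
  I3: { [C → Y .] }  — reduce
  I4: { [Y → - .] }  — reduce
  I5: { [C → - B .] }  — reduce
  I6: { [B → Y . C], [B → Y .], [C → . - B], [C → . Y], [Y → . -] }  — shift, reduce
  I7: { [B → Y C .] }  — reduce

I1 contains reduce item [Y → - .] and shift item [Y → . -] — shift-reduce conflict.
I6 contains reduce item [B → Y .] and shift items [C → . - B], [Y → . -] — shift-reduce conflict.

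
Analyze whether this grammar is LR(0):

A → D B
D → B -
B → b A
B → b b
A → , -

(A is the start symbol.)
A grammar is LR(0) if no state in the canonical LR(0) collection has:
  - both a shift item (dot before a terminal) and a complete item (shift-reduce conflict), or
  - two or more complete items (reduce-reduce conflict; the accept item [A' → A .] counts as a complete item here).

Augment with A' → A and build the canonical LR(0) collection (I0 = CLOSURE({[A' → . A]}), then GOTO on every symbol after a dot until no new states appear). It has 11 states:
  I0: { [A → . , -], [A → . D B], [A' → . A], [B → . b A], [B → . b b], [D → . B -] }  — shift
  I1: { [A → , . -] }  — shift
  I2: { [A' → A .] }  — accept
  I3: { [D → B . -] }  — shift
  I4: { [A → D . B], [B → . b A], [B → . b b] }  — shift
  I5: { [A → . , -], [A → . D B], [B → . b A], [B → . b b], [B → b . A], [B → b . b], [D → . B -] }  — shift
  I6: { [B → b A .] }  — reduce
  I7: { [A → . , -], [A → . D B], [B → . b A], [B → . b b], [B → b . A], [B → b . b], [B → b b .], [D → . B -] }  — shift, reduce
  I8: { [A → D B .] }  — reduce
  I9: { [D → B - .] }  — reduce
  I10: { [A → , - .] }  — reduce

Conflict in state I7:
  Shift-reduce conflict between [B → b b .] and [A → . , -]
So the grammar is NOT LR(0).

Answer: No. Shift-reduce conflict between [B → b b .] and [A → . , -]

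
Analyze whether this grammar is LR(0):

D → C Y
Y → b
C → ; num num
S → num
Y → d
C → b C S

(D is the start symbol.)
Yes, the grammar is LR(0)

A grammar is LR(0) if no state in the canonical LR(0) collection has:
  - both a shift item (dot before a terminal) and a complete item (shift-reduce conflict), or
  - two or more complete items (reduce-reduce conflict; the accept item [D' → D .] counts as a complete item here).

Augment with D' → D and build the canonical LR(0) collection (I0 = CLOSURE({[D' → . D]}), then GOTO on every symbol after a dot until no new states appear). It has 13 states:
  I0: { [C → . ; num num], [C → . b C S], [D → . C Y], [D' → . D] }  — shift
  I1: { [C → ; . num num] }  — shift
  I2: { [D → C . Y], [Y → . b], [Y → . d] }  — shift
  I3: { [D' → D .] }  — accept
  I4: { [C → . ; num num], [C → . b C S], [C → b . C S] }  — shift
  I5: { [C → b C . S], [S → . num] }  — shift
  I6: { [C → b C S .] }  — reduce
  I7: { [S → num .] }  — reduce
  I8: { [D → C Y .] }  — reduce
  I9: { [Y → b .] }  — reduce
  I10: { [Y → d .] }  — reduce
  I11: { [C → ; num . num] }  — shift
  I12: { [C → ; num num .] }  — reduce

Every state is either a pure shift/goto state or contains exactly one complete item and nothing to shift — no conflicts. The grammar is LR(0).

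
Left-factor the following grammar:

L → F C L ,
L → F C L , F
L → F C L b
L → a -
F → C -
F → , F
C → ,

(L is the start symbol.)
Left-factoring transforms A → αβ₁ | αβ₂ into A → αA' and A' → β₁ | β₂
(α is the longest common prefix among the alternatives). Repeat until
no nonterminal has two alternatives with a common prefix.

Round 1: L has alternatives sharing prefix 'F C L'. Introduce L': L → F C L L'
  Add: L' → ,
  Add: L' → , F
  Add: L' → b

Round 2: L' has alternatives sharing prefix ','. Introduce L'': L' → , L''
  Add: L'' → ε
  Add: L'' → F

No remaining common prefixes — done.

Resulting grammar:
L → F C L L'
L' → , L''
L'' → ε
L'' → F
L' → b
L → a -
F → C -
F → , F
C → ,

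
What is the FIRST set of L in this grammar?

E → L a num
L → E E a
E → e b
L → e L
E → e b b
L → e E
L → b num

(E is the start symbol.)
{ 'b', 'e' }

To compute FIRST(L), examine every production with L on the left-hand side, reading each right-hand side left to right until a non-nullable symbol is reached.

FIRST sets of the other non-terminals involved (by the same procedure, iterated to a fixed point):
  FIRST(E) = { 'b', 'e' }

From L → E E a:
  - E is a non-terminal: add FIRST(E) \ {ε} = { 'b', 'e' }
    E is not nullable, so stop
From L → e L:
  - e is a terminal: add 'e' and stop
From L → e E:
  - e is a terminal: add 'e' and stop
From L → b num:
  - b is a terminal: add 'b' and stop

Collecting: FIRST(L) = { 'b', 'e' }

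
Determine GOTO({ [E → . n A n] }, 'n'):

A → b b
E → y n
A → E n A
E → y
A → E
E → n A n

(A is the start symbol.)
{ [A → . E n A], [A → . E], [A → . b b], [E → . n A n], [E → . y n], [E → . y], [E → n . A n] }

GOTO(I, 'n') = CLOSURE({ [A → αX.β] : [A → α.Xβ] ∈ I, X = 'n' })

Items with dot before 'n', with the dot advanced:
  [E → . n A n] → [E → n . A n]
Closure of the advanced items:
  [E → n . A n] has the dot before A: add [A → . b b], [A → . E n A], [A → . E]
  [A → . E n A] has the dot before E: add [E → . y n], [E → . y], [E → . n A n]

GOTO = { [A → . E n A], [A → . E], [A → . b b], [E → . n A n], [E → . y n], [E → . y], [E → n . A n] }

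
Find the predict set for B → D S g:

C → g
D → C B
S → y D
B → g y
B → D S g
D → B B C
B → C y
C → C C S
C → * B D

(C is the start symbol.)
{ '*', 'g' }

PREDICT(B → D S g) = (FIRST(RHS) \ {ε}) ∪ (FOLLOW(B) if ε ∈ FIRST(RHS), i.e. RHS ⇒* ε)
FIRST(D) = { '*', 'g' }
FIRST(D S g) = { '*', 'g' }
ε ∉ FIRST(D S g), so FOLLOW(B) is not added.
PREDICT(B → D S g) = { '*', 'g' }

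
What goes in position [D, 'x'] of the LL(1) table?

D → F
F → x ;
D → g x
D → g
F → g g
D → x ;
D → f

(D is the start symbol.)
To find M[D, 'x'], we find productions for D where 'x' is in the predict set (PREDICT(N → α) = (FIRST(α) \ {ε}) ∪ (FOLLOW(N) if α ⇒* ε)).

Relevant sets:
  FIRST(F) = { 'g', 'x' }

D → F: PREDICT = { 'g', 'x' }
  'x' is in predict set, so this production goes in M[D, 'x']
D → g x: PREDICT = { 'g' }
D → g: PREDICT = { 'g' }
D → x ;: PREDICT = { 'x' }
  'x' is in predict set, so this production goes in M[D, 'x']
D → f: PREDICT = { 'f' }

M[D, 'x'] = D → F, D → x ;  (a multiply-defined cell — the grammar is not LL(1))

Answer: D → F, D → x ;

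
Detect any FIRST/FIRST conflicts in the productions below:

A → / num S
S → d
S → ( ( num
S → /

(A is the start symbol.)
Productions for S:
  S → d: FIRST = { 'd' }
  S → ( ( num: FIRST = { '(' }
  S → /: FIRST = { '/' }
A has only one production, so no FIRST/FIRST conflict is possible there.

All alternatives of each non-terminal have pairwise disjoint FIRST sets.

Answer: No FIRST/FIRST conflicts.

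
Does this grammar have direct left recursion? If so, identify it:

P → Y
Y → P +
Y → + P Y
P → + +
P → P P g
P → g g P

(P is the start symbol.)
Yes, P is left-recursive

Direct left recursion occurs when N → N α for some non-terminal N (the right-hand side begins with the left-hand side itself).

P → Y: starts with Y
Y → P +: starts with P
Y → + P Y: starts with '+'
P → + +: starts with '+'
P → P P g: LEFT RECURSIVE (starts with P)
P → g g P: starts with g

The grammar has direct left recursion on: P.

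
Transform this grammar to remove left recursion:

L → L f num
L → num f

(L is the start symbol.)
L is directly left-recursive. The standard transformation for
  A → A α₁ | ... | A α_m | β₁ | ... | β_n
is
  A  → β₁ A' | ... | β_n A'
  A' → α₁ A' | ... | α_m A' | ε

L → num f becomes L → num f L'
L → L f num becomes L' → f num L'
Add L' → ε

Resulting grammar:
L → num f L'
L' → f num L'
L' → ε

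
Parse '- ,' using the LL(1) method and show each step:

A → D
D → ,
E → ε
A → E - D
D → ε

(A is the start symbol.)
LL(1) parsing maintains a stack (initially the start symbol over $) and the input. At each step: if the stack top is a terminal, match it against the current input token; if it is a non-terminal N, replace it with the RHS of M[N, lookahead] (the unique production whose predict set contains the lookahead).

Stack is shown with the top on the left.

Stack    Input  Action
----------------------
A $      - , $  output A → E - D
E - D $  - , $  output E → ε
- D $    - , $  match '-'
D $      , $    output D → ,
, $      , $    match ','
$        $      accept

The string is accepted.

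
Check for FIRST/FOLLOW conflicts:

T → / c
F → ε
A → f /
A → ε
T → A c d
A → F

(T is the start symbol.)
No FIRST/FOLLOW conflicts.

A FIRST/FOLLOW conflict occurs when a non-terminal N has a nullable alternative N → β (β ⇒* ε) and another alternative N → α with FIRST(α) ∩ FOLLOW(N) ≠ ∅: on such a lookahead the parser cannot decide between expanding α and letting N vanish via β.

Nullable non-terminals: A, F.
FIRST sets used below: FIRST(F) = { ε }

A: nullable alternative(s) A → ε, A → F; FOLLOW(A) = { 'c' }
  A → f /: FIRST \ {ε} = { 'f' } — disjoint from FOLLOW(A)
  A → ε: FIRST \ {ε} = { } — disjoint from FOLLOW(A)
  A → F: FIRST \ {ε} = { } — disjoint from FOLLOW(A)
F has a nullable alternative but only one production, so nothing to check.

T has no nullable alternative, so no FIRST/FOLLOW check is needed there.

No FIRST/FOLLOW conflicts found.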